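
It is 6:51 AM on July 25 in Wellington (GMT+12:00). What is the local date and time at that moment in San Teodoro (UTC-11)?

San Teodoro is 23:00 behind Wellington.
Shift by the zone difference: 6:51 AM − 23:00 = 7:51 AM on Jul 24 in San Teodoro.

7:51 AM on Jul 24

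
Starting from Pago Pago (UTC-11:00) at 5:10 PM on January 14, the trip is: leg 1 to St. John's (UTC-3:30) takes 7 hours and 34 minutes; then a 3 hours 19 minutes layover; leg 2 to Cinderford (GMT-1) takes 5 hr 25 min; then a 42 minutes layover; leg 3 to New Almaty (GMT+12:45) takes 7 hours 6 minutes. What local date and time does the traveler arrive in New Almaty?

5:01 PM on Jan 16

Convert departure to UTC: 5:10 PM + 11:00 = 4:10 AM UTC on Jan 15.
Add 7 hours and 34 minutes leg 1 → 11:44 AM UTC.
Add 3 hours 19 minutes layover in St. John's → 3:03 PM UTC.
Add 5 hours and 25 minutes leg 2 → 8:28 PM UTC.
Add 42 minutes layover in Cinderford → 9:10 PM UTC.
Add 7 hours and 6 minutes leg 3 → 4:16 AM UTC (Jan 16).
New Almaty is UTC+12:45, so local arrival = 4:16 AM + 12:45 = 5:01 PM on Jan 16.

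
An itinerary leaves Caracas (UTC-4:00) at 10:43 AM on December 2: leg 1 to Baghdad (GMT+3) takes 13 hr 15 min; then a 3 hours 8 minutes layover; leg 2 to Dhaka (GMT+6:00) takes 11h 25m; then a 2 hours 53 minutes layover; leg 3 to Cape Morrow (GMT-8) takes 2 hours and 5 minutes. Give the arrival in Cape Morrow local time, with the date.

Convert departure to UTC: 10:43 AM + 4:00 = 2:43 PM UTC on Dec 2.
Add 13 hours and 15 minutes leg 1 → 3:58 AM UTC (Dec 3).
Add 3 hours and 8 minutes layover in Baghdad → 7:06 AM UTC.
Add 11 hours and 25 minutes leg 2 → 6:31 PM UTC.
Add 2 hours and 53 minutes layover in Dhaka → 9:24 PM UTC.
Add 2 hours and 5 minutes leg 3 → 11:29 PM UTC.
Cape Morrow is UTC−8:00, so local arrival = 11:29 PM − 8:00 = 3:29 PM on Dec 3.

3:29 PM on December 3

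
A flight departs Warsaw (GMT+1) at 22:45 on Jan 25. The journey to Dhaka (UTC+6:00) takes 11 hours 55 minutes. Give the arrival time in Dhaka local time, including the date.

15:40 on Jan 26

Dhaka is 5:00 ahead of Warsaw.
After 11 hours 55 minutes it is 10:40 (Jan 26) in Warsaw.
Shift by the zone difference: 10:40 + 5:00 = 15:40 on Jan 26 in Dhaka.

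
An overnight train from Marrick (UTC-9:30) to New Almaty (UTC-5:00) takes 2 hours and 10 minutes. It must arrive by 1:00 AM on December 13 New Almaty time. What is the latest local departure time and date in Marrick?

Target arrival in UTC: 1:00 AM + 5:00 = 6:00 AM on Dec 13.
Subtract 2 hours and 10 minutes → departure 3:50 AM UTC on Dec 13.
Marrick is UTC−9:30: 3:50 AM − 9:30 = 6:20 PM on Dec 12.

6:20 PM on Dec 12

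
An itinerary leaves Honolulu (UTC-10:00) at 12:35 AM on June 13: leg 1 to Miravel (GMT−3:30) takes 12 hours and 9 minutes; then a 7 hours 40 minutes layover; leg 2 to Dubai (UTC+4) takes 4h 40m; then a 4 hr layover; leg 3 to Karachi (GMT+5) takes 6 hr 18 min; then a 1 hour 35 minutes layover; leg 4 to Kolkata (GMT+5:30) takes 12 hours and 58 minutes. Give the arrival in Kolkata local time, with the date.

5:25 PM on June 15

Convert departure to UTC: 12:35 AM + 10:00 = 10:35 AM UTC on Jun 13.
Add 12 hours and 9 minutes leg 1 → 10:44 PM UTC.
Add 7 hours and 40 minutes layover in Miravel → 6:24 AM UTC (Jun 14).
Add 4 hours and 40 minutes leg 2 → 11:04 AM UTC.
Add 4 hours layover in Dubai → 3:04 PM UTC.
Add 6 hours and 18 minutes leg 3 → 9:22 PM UTC.
Add 1 hour and 35 minutes layover in Karachi → 10:57 PM UTC.
Add 12 hours and 58 minutes leg 4 → 11:55 AM UTC (Jun 15).
Kolkata is UTC+5:30, so local arrival = 11:55 AM + 5:30 = 5:25 PM on Jun 15.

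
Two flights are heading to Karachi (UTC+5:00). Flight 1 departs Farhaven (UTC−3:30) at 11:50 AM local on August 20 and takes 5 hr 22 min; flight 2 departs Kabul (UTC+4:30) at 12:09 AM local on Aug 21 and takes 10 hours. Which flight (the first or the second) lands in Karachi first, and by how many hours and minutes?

Flight 1 in UTC: 11:50 AM + 3:30 = 3:20 PM on Aug 20.
+5 hours 22 minutes → arrive 8:42 PM UTC on Aug 20.
Flight 2 in UTC: 12:09 AM − 4:30 = 7:39 PM on Aug 20.
+10 hours → arrive 5:39 AM UTC on Aug 21.
Flight 1 lands earlier by 8 hours 57 minutes.

the first, by 8 hours 57 minutes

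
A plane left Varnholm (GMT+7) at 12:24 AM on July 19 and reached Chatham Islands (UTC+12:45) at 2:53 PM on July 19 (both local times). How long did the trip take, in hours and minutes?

8 hours 44 minutes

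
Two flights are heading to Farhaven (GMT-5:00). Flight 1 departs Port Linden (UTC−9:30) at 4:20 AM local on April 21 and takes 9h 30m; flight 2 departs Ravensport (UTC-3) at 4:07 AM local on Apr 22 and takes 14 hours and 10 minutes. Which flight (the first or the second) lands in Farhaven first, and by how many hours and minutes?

the first, by 21 hours 57 minutes

Flight 1 in UTC: 4:20 AM + 9:30 = 1:50 PM on Apr 21.
+9 hours 30 minutes → arrive 11:20 PM UTC on Apr 21.
Flight 2 in UTC: 4:07 AM + 3:00 = 7:07 AM on Apr 22.
+14 hours and 10 minutes → arrive 9:17 PM UTC on Apr 22.
Flight 1 lands earlier by 21 hours 57 minutes.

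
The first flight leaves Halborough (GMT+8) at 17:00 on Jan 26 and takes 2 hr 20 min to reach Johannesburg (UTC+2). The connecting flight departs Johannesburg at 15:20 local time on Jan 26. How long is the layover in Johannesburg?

Convert departure to UTC: 17:00 − 8:00 = 09:00 UTC on Jan 26.
Add 2 hours and 20 minutes flight time → 11:20 UTC.
Johannesburg is UTC+2:00, so local arrival = 11:20 + 2:00 = 13:20 on Jan 26.
Layover = 15:20 − 13:20 = 2 hours.

2 hours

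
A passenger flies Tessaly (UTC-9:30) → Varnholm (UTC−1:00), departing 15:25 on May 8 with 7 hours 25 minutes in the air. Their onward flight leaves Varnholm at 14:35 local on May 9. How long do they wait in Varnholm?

7 hours 15 minutes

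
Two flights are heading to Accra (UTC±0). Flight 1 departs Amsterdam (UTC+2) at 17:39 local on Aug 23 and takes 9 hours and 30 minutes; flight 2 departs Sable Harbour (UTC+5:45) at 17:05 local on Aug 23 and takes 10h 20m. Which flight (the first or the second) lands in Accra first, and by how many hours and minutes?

the second, by 3 hours 29 minutes

Flight 1 in UTC: 17:39 − 2:00 = 15:39 on Aug 23.
+9 hours and 30 minutes → arrive 01:09 UTC on Aug 24.
Flight 2 in UTC: 17:05 − 5:45 = 11:20 on Aug 23.
+10 hours and 20 minutes → arrive 21:40 UTC on Aug 23.
Flight 2 lands earlier by 3 hours 29 minutes.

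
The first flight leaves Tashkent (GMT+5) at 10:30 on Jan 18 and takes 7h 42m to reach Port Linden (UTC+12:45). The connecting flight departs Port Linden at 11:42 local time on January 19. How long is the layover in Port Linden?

9 hours 45 minutes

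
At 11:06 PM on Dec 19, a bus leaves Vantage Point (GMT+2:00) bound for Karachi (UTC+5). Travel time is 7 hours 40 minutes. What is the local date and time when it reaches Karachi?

9:46 AM on December 20

Convert departure to UTC: 11:06 PM − 2:00 = 9:06 PM UTC on Dec 19.
Add 7 hours 40 minutes travel time → 4:46 AM UTC (Dec 20).
Karachi is UTC+5:00, so local arrival = 4:46 AM + 5:00 = 9:46 AM on Dec 20.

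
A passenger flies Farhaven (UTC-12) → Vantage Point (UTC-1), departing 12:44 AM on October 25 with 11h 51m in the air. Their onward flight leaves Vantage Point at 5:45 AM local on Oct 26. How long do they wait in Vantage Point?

6 hours 10 minutes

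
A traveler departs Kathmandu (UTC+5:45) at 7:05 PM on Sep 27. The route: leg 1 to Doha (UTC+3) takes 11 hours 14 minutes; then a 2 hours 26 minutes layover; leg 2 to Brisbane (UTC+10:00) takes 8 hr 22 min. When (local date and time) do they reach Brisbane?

9:22 PM on Sep 28

Convert departure to UTC: 7:05 PM − 5:45 = 1:20 PM UTC on Sep 27.
Add 11 hours and 14 minutes leg 1 → 12:34 AM UTC (Sep 28).
Add 2 hours 26 minutes layover in Doha → 3:00 AM UTC.
Add 8 hours 22 minutes leg 2 → 11:22 AM UTC.
Brisbane is UTC+10:00, so local arrival = 11:22 AM + 10:00 = 9:22 PM on Sep 28.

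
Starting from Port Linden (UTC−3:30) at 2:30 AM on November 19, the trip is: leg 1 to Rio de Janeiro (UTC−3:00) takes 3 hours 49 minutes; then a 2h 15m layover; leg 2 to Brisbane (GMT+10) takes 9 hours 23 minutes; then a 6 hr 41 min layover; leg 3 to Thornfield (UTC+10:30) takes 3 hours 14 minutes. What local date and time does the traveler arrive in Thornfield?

Convert departure to UTC: 2:30 AM + 3:30 = 6:00 AM UTC on Nov 19.
Add 3 hours and 49 minutes leg 1 → 9:49 AM UTC.
Add 2 hours 15 minutes layover in Rio de Janeiro → 12:04 PM UTC.
Add 9 hours and 23 minutes leg 2 → 9:27 PM UTC.
Add 6 hours and 41 minutes layover in Brisbane → 4:08 AM UTC (Nov 20).
Add 3 hours and 14 minutes leg 3 → 7:22 AM UTC.
Thornfield is UTC+10:30, so local arrival = 7:22 AM + 10:30 = 5:52 PM on Nov 20.

5:52 PM on November 20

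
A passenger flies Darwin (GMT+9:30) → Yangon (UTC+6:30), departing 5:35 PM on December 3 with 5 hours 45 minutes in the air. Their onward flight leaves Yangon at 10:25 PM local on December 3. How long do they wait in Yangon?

2 hours 5 minutes

Convert departure to UTC: 5:35 PM − 9:30 = 8:05 AM UTC on Dec 3.
Add 5 hours and 45 minutes flight time → 1:50 PM UTC.
Yangon is UTC+6:30, so local arrival = 1:50 PM + 6:30 = 8:20 PM on Dec 3.
Layover = 10:25 PM − 8:20 PM = 2 hours 5 minutes.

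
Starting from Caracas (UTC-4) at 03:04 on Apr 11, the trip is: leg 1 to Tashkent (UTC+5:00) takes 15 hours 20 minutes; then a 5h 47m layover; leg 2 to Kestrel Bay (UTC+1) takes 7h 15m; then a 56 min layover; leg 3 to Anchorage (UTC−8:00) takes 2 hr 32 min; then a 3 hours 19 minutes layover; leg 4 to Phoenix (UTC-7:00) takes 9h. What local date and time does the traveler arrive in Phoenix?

Convert departure to UTC: 03:04 + 4:00 = 07:04 UTC on Apr 11.
Add 15 hours 20 minutes leg 1 → 22:24 UTC.
Add 5 hours and 47 minutes layover in Tashkent → 04:11 UTC (Apr 12).
Add 7 hours 15 minutes leg 2 → 11:26 UTC.
Add 56 minutes layover in Kestrel Bay → 12:22 UTC.
Add 2 hours and 32 minutes leg 3 → 14:54 UTC.
Add 3 hours 19 minutes layover in Anchorage → 18:13 UTC.
Add 9 hours leg 4 → 03:13 UTC (Apr 13).
Phoenix is UTC−7:00, so local arrival = 03:13 − 7:00 = 20:13 on Apr 12.

20:13 on April 12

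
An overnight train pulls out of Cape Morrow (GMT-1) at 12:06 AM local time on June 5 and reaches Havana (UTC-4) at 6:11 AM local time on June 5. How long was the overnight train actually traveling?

Departure in UTC: 12:06 AM + 1:00 = 1:06 AM on Jun 5.
Arrival in UTC: 6:11 AM + 4:00 = 10:11 AM on Jun 5.
Elapsed = 10:11 AM − 1:06 AM = 9 hours 5 minutes.

9 hours 5 minutes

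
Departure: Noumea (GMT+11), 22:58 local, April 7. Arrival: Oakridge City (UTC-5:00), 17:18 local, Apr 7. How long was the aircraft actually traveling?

10 hours 20 minutes

Departure in UTC: 22:58 − 11:00 = 11:58 on Apr 7.
Arrival in UTC: 17:18 + 5:00 = 22:18 on Apr 7.
Elapsed = 22:18 − 11:58 = 10 hours 20 minutes.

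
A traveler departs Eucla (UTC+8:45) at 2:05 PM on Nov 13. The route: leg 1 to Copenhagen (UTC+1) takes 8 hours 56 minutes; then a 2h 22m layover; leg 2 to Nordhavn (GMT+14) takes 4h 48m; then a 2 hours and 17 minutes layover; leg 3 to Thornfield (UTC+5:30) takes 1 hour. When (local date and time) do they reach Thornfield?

6:13 AM on Nov 14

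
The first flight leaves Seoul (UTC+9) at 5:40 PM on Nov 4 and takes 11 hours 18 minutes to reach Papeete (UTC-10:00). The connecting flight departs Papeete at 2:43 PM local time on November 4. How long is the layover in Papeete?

4 hours 45 minutes

Convert departure to UTC: 5:40 PM − 9:00 = 8:40 AM UTC on Nov 4.
Add 11 hours and 18 minutes flight time → 7:58 PM UTC.
Papeete is UTC−10:00, so local arrival = 7:58 PM − 10:00 = 9:58 AM on Nov 4.
Layover = 2:43 PM − 9:58 AM = 4 hours 45 minutes.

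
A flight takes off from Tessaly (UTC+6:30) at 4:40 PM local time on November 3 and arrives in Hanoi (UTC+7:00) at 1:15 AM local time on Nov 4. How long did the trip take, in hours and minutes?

Departure in UTC: 4:40 PM − 6:30 = 10:10 AM on Nov 3.
Arrival in UTC: 1:15 AM − 7:00 = 6:15 PM on Nov 3.
Elapsed = 6:15 PM − 10:10 AM = 8 hours 5 minutes.

8 hours 5 minutes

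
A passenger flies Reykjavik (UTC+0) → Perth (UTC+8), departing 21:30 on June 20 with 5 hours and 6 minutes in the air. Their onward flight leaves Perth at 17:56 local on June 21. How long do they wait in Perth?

7 hours 20 minutes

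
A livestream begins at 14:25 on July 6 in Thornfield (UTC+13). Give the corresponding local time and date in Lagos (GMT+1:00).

02:25 on Jul 6

In UTC: 14:25 − 13:00 = 01:25 on Jul 6.
Lagos is UTC+1:00: 01:25 + 1:00 = 02:25 on Jul 6.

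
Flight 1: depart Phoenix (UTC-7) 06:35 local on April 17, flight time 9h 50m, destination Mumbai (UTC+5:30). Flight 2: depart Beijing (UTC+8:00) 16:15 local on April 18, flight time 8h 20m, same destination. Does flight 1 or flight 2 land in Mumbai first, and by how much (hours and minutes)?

Flight 1 in UTC: 06:35 + 7:00 = 13:35 on Apr 17.
+9 hours and 50 minutes → arrive 23:25 UTC on Apr 17.
Flight 2 in UTC: 16:15 − 8:00 = 08:15 on Apr 18.
+8 hours and 20 minutes → arrive 16:35 UTC on Apr 18.
Flight 1 lands earlier by 17 hours 10 minutes.

the first, by 17 hours 10 minutes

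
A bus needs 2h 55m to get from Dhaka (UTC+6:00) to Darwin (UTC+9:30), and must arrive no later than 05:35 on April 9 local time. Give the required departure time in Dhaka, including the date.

Target arrival in UTC: 05:35 − 9:30 = 20:05 on Apr 8.
Subtract 2 hours and 55 minutes → departure 17:10 UTC on Apr 8.
Dhaka is UTC+6:00: 17:10 + 6:00 = 23:10 on Apr 8.

23:10 on April 8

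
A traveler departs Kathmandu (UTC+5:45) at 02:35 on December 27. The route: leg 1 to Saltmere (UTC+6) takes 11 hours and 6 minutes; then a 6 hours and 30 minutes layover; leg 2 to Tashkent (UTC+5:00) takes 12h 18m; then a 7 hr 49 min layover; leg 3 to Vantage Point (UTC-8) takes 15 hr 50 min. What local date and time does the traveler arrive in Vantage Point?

Convert departure to UTC: 02:35 − 5:45 = 20:50 UTC on Dec 26.
Add 11 hours 6 minutes leg 1 → 07:56 UTC (Dec 27).
Add 6 hours 30 minutes layover in Saltmere → 14:26 UTC.
Add 12 hours and 18 minutes leg 2 → 02:44 UTC (Dec 28).
Add 7 hours and 49 minutes layover in Tashkent → 10:33 UTC.
Add 15 hours and 50 minutes leg 3 → 02:23 UTC (Dec 29).
Vantage Point is UTC−8:00, so local arrival = 02:23 − 8:00 = 18:23 on Dec 28.

18:23 on December 28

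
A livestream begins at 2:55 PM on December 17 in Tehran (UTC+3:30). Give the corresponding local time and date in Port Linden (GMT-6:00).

5:25 AM on December 17

In UTC: 2:55 PM − 3:30 = 11:25 AM on Dec 17.
Port Linden is UTC−6:00: 11:25 AM − 6:00 = 5:25 AM on Dec 17.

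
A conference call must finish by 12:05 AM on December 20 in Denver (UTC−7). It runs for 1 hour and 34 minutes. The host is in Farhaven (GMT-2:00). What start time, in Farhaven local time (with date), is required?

3:31 AM on December 20

Target end time in UTC: 12:05 AM + 7:00 = 7:05 AM on Dec 20.
Subtract 1 hour and 34 minutes → start 5:31 AM UTC on Dec 20.
Farhaven is UTC−2:00: 5:31 AM − 2:00 = 3:31 AM on Dec 20.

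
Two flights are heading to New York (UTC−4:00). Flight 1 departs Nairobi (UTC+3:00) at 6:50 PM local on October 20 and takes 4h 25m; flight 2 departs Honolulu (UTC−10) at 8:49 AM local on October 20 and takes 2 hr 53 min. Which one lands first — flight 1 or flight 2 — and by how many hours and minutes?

Flight 1 in UTC: 6:50 PM − 3:00 = 3:50 PM on Oct 20.
+4 hours and 25 minutes → arrive 8:15 PM UTC on Oct 20.
Flight 2 in UTC: 8:49 AM + 10:00 = 6:49 PM on Oct 20.
+2 hours 53 minutes → arrive 9:42 PM UTC on Oct 20.
Flight 1 lands earlier by 1 hour 27 minutes.

the first, by 1 hour 27 minutes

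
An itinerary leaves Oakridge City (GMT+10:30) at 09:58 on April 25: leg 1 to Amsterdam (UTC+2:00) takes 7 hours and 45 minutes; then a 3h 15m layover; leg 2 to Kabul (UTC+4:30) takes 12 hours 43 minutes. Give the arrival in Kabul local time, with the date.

Convert departure to UTC: 09:58 − 10:30 = 23:28 UTC on Apr 24.
Add 7 hours and 45 minutes leg 1 → 07:13 UTC (Apr 25).
Add 3 hours 15 minutes layover in Amsterdam → 10:28 UTC.
Add 12 hours 43 minutes leg 2 → 23:11 UTC.
Kabul is UTC+4:30, so local arrival = 23:11 + 4:30 = 03:41 on Apr 26.

03:41 on April 26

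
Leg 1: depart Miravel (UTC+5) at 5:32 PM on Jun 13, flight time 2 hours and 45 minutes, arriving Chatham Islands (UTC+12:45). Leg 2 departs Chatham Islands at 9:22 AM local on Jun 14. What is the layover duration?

5 hours 20 minutes

Convert departure to UTC: 5:32 PM − 5:00 = 12:32 PM UTC on Jun 13.
Add 2 hours 45 minutes flight time → 3:17 PM UTC.
Chatham Islands is UTC+12:45, so local arrival = 3:17 PM + 12:45 = 4:02 AM on Jun 14.
Layover = 9:22 AM − 4:02 AM = 5 hours 20 minutes.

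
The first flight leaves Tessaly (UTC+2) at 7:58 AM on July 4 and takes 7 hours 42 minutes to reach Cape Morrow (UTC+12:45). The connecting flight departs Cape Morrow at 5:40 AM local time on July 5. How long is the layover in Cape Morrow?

3 hours 15 minutes

Convert departure to UTC: 7:58 AM − 2:00 = 5:58 AM UTC on Jul 4.
Add 7 hours and 42 minutes flight time → 1:40 PM UTC.
Cape Morrow is UTC+12:45, so local arrival = 1:40 PM + 12:45 = 2:25 AM on Jul 5.
Layover = 5:40 AM − 2:25 AM = 3 hours 15 minutes.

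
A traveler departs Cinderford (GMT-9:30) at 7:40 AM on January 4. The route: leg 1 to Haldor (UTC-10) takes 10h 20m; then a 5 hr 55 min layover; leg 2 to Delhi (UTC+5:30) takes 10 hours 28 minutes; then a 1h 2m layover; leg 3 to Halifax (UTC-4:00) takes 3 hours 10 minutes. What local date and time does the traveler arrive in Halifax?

Convert departure to UTC: 7:40 AM + 9:30 = 5:10 PM UTC on Jan 4.
Add 10 hours 20 minutes leg 1 → 3:30 AM UTC (Jan 5).
Add 5 hours and 55 minutes layover in Haldor → 9:25 AM UTC.
Add 10 hours 28 minutes leg 2 → 7:53 PM UTC.
Add 1 hour and 2 minutes layover in Delhi → 8:55 PM UTC.
Add 3 hours 10 minutes leg 3 → 12:05 AM UTC (Jan 6).
Halifax is UTC−4:00, so local arrival = 12:05 AM − 4:00 = 8:05 PM on Jan 5.

8:05 PM on January 5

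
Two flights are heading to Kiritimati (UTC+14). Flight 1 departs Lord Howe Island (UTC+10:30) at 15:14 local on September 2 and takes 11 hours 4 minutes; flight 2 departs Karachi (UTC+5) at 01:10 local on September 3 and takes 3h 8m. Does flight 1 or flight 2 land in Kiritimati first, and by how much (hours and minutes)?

the first, by 7 hours 30 minutes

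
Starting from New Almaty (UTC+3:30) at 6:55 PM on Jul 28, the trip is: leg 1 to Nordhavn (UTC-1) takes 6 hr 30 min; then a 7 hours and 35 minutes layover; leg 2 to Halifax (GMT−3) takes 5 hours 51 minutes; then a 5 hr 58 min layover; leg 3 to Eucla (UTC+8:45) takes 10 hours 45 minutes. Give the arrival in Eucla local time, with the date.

Convert departure to UTC: 6:55 PM − 3:30 = 3:25 PM UTC on Jul 28.
Add 6 hours and 30 minutes leg 1 → 9:55 PM UTC.
Add 7 hours and 35 minutes layover in Nordhavn → 5:30 AM UTC (Jul 29).
Add 5 hours 51 minutes leg 2 → 11:21 AM UTC.
Add 5 hours and 58 minutes layover in Halifax → 5:19 PM UTC.
Add 10 hours and 45 minutes leg 3 → 4:04 AM UTC (Jul 30).
Eucla is UTC+8:45, so local arrival = 4:04 AM + 8:45 = 12:49 PM on Jul 30.

12:49 PM on Jul 30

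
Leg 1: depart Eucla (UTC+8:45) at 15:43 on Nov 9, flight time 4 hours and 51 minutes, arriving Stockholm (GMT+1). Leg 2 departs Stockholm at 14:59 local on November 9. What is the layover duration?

Convert departure to UTC: 15:43 − 8:45 = 06:58 UTC on Nov 9.
Add 4 hours and 51 minutes flight time → 11:49 UTC.
Stockholm is UTC+1:00, so local arrival = 11:49 + 1:00 = 12:49 on Nov 9.
Layover = 14:59 − 12:49 = 2 hours 10 minutes.

2 hours 10 minutes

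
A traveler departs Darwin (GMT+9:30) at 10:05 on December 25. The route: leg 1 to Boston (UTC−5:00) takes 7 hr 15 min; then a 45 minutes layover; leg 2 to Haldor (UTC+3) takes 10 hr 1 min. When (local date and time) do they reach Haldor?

Convert departure to UTC: 10:05 − 9:30 = 00:35 UTC on Dec 25.
Add 7 hours and 15 minutes leg 1 → 07:50 UTC.
Add 45 minutes layover in Boston → 08:35 UTC.
Add 10 hours 1 minute leg 2 → 18:36 UTC.
Haldor is UTC+3:00, so local arrival = 18:36 + 3:00 = 21:36 on Dec 25.

21:36 on Dec 25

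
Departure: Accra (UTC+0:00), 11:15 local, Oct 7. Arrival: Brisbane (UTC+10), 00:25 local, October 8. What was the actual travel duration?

3 hours 10 minutes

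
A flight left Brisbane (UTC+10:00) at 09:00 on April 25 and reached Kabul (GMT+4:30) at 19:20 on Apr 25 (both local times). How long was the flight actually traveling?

15 hours 50 minutes

Departure in UTC: 09:00 − 10:00 = 23:00 on Apr 24.
Arrival in UTC: 19:20 − 4:30 = 14:50 on Apr 25.
Elapsed = 14:50 − 23:00 (+1 day) = 15 hours 50 minutes.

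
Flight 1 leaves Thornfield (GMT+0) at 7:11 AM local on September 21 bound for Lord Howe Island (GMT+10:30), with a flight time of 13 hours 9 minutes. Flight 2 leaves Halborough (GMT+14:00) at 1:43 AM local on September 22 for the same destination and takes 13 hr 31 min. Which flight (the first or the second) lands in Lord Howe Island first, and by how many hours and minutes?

the first, by 4 hours 54 minutes

Flight 1 departs at 7:11 AM UTC (Sep 21).
+13 hours 9 minutes → arrive 8:20 PM UTC on Sep 21.
Flight 2 in UTC: 1:43 AM − 14:00 = 11:43 AM on Sep 21.
+13 hours and 31 minutes → arrive 1:14 AM UTC on Sep 22.
Flight 1 lands earlier by 4 hours 54 minutes.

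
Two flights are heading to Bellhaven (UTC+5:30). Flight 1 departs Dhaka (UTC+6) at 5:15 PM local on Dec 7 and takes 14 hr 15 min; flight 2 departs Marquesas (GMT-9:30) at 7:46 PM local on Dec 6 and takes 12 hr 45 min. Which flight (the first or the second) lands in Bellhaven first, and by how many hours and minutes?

the second, by 7 hours 29 minutes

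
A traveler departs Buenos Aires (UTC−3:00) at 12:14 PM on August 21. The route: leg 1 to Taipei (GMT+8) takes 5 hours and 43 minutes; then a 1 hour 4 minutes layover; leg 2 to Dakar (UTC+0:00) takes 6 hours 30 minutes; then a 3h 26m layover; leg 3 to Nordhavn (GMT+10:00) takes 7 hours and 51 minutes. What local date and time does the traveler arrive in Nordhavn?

1:48 AM on Aug 23

Convert departure to UTC: 12:14 PM + 3:00 = 3:14 PM UTC on Aug 21.
Add 5 hours and 43 minutes leg 1 → 8:57 PM UTC.
Add 1 hour 4 minutes layover in Taipei → 10:01 PM UTC.
Add 6 hours and 30 minutes leg 2 → 4:31 AM UTC (Aug 22).
Add 3 hours 26 minutes layover in Dakar → 7:57 AM UTC.
Add 7 hours and 51 minutes leg 3 → 3:48 PM UTC.
Nordhavn is UTC+10:00, so local arrival = 3:48 PM + 10:00 = 1:48 AM on Aug 23.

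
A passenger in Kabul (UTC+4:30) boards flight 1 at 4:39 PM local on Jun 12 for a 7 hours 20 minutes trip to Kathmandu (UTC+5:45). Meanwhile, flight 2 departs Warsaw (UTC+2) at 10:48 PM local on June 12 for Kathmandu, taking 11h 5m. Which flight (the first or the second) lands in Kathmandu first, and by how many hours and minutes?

the first, by 12 hours 24 minutes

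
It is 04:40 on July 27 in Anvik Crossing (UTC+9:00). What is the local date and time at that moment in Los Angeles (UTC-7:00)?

Los Angeles is 16:00 behind Anvik Crossing.
Shift by the zone difference: 04:40 − 16:00 = 12:40 on Jul 26 in Los Angeles.

12:40 on July 26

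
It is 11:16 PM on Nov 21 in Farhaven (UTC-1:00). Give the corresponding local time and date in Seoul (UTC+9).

9:16 AM on Nov 22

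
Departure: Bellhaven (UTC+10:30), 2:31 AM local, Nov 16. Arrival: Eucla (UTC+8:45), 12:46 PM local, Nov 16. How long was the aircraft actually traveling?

12 hours

Departure in UTC: 2:31 AM − 10:30 = 4:01 PM on Nov 15.
Arrival in UTC: 12:46 PM − 8:45 = 4:01 AM on Nov 16.
Elapsed = 4:01 AM − 4:01 PM (+1 day) = 12 hours.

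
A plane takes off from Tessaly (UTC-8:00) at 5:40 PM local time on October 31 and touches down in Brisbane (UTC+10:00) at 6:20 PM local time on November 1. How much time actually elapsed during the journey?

6 hours 40 minutes

Brisbane is 18:00 ahead of Tessaly.
Clock-face elapsed time (ignoring zones) is 24 hours 40 minutes.
Actual elapsed = 24 hours 40 minutes − 18:00 = 6 hours 40 minutes.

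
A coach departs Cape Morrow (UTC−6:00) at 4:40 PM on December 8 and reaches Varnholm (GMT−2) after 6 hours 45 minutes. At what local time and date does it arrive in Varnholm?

3:25 AM on Dec 9

Convert departure to UTC: 4:40 PM + 6:00 = 10:40 PM UTC on Dec 8.
Add 6 hours and 45 minutes travel time → 5:25 AM UTC (Dec 9).
Varnholm is UTC−2:00, so local arrival = 5:25 AM − 2:00 = 3:25 AM on Dec 9.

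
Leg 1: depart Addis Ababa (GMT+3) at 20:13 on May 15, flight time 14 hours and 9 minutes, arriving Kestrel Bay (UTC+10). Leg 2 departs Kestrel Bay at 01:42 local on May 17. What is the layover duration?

8 hours 20 minutes

Convert departure to UTC: 20:13 − 3:00 = 17:13 UTC on May 15.
Add 14 hours 9 minutes flight time → 07:22 UTC (May 16).
Kestrel Bay is UTC+10:00, so local arrival = 07:22 + 10:00 = 17:22 on May 16.
Layover = 01:42 − 17:22 (+1 day) = 8 hours 20 minutes.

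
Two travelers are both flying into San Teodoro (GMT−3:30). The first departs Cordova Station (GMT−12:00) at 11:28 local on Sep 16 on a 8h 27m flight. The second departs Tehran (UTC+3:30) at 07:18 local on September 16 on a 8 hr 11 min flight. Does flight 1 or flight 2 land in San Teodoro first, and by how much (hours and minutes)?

the second, by 19 hours 56 minutes

Flight 1 in UTC: 11:28 + 12:00 = 23:28 on Sep 16.
+8 hours and 27 minutes → arrive 07:55 UTC on Sep 17.
Flight 2 in UTC: 07:18 − 3:30 = 03:48 on Sep 16.
+8 hours 11 minutes → arrive 11:59 UTC on Sep 16.
Flight 2 lands earlier by 19 hours 56 minutes.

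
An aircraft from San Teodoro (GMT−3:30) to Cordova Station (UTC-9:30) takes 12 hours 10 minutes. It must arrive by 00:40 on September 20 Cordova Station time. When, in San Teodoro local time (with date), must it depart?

18:30 on September 19

Target arrival in UTC: 00:40 + 9:30 = 10:10 on Sep 20.
Subtract 12 hours and 10 minutes → departure 22:00 UTC on Sep 19.
San Teodoro is UTC−3:30: 22:00 − 3:30 = 18:30 on Sep 19.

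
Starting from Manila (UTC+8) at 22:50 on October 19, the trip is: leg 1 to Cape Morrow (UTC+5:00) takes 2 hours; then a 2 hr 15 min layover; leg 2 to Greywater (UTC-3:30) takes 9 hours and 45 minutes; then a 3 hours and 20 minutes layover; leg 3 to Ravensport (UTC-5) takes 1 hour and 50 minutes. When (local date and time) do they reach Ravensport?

Convert departure to UTC: 22:50 − 8:00 = 14:50 UTC on Oct 19.
Add 2 hours leg 1 → 16:50 UTC.
Add 2 hours 15 minutes layover in Cape Morrow → 19:05 UTC.
Add 9 hours and 45 minutes leg 2 → 04:50 UTC (Oct 20).
Add 3 hours and 20 minutes layover in Greywater → 08:10 UTC.
Add 1 hour 50 minutes leg 3 → 10:00 UTC.
Ravensport is UTC−5:00, so local arrival = 10:00 − 5:00 = 05:00 on Oct 20.

05:00 on October 20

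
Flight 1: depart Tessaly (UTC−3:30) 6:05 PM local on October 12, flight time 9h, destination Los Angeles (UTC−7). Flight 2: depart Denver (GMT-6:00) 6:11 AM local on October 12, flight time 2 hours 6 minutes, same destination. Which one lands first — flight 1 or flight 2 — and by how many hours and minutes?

Flight 1 in UTC: 6:05 PM + 3:30 = 9:35 PM on Oct 12.
+9 hours → arrive 6:35 AM UTC on Oct 13.
Flight 2 in UTC: 6:11 AM + 6:00 = 12:11 PM on Oct 12.
+2 hours 6 minutes → arrive 2:17 PM UTC on Oct 12.
Flight 2 lands earlier by 16 hours 18 minutes.

the second, by 16 hours 18 minutes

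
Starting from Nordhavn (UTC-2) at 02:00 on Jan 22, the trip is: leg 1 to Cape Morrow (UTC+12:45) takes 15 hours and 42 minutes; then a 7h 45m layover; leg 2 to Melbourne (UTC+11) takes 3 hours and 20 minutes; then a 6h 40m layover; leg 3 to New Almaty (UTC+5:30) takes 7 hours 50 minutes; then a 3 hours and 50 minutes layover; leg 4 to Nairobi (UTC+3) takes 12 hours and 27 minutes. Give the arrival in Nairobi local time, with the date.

16:34 on January 24

Convert departure to UTC: 02:00 + 2:00 = 04:00 UTC on Jan 22.
Add 15 hours and 42 minutes leg 1 → 19:42 UTC.
Add 7 hours 45 minutes layover in Cape Morrow → 03:27 UTC (Jan 23).
Add 3 hours 20 minutes leg 2 → 06:47 UTC.
Add 6 hours 40 minutes layover in Melbourne → 13:27 UTC.
Add 7 hours and 50 minutes leg 3 → 21:17 UTC.
Add 3 hours and 50 minutes layover in New Almaty → 01:07 UTC (Jan 24).
Add 12 hours 27 minutes leg 4 → 13:34 UTC.
Nairobi is UTC+3:00, so local arrival = 13:34 + 3:00 = 16:34 on Jan 24.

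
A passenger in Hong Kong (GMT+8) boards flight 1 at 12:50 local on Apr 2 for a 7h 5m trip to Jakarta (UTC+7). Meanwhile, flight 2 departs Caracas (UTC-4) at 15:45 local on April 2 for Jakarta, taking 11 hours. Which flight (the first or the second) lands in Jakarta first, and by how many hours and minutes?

the first, by 18 hours 50 minutes

Flight 1 in UTC: 12:50 − 8:00 = 04:50 on Apr 2.
+7 hours 5 minutes → arrive 11:55 UTC on Apr 2.
Flight 2 in UTC: 15:45 + 4:00 = 19:45 on Apr 2.
+11 hours → arrive 06:45 UTC on Apr 3.
Flight 1 lands earlier by 18 hours 50 minutes.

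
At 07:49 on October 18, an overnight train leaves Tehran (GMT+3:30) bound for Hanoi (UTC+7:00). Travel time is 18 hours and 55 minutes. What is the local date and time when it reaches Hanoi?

Hanoi is 3:30 ahead of Tehran.
After 18 hours and 55 minutes it is 02:44 (Oct 19) in Tehran.
Shift by the zone difference: 02:44 + 3:30 = 06:14 on Oct 19 in Hanoi.

06:14 on October 19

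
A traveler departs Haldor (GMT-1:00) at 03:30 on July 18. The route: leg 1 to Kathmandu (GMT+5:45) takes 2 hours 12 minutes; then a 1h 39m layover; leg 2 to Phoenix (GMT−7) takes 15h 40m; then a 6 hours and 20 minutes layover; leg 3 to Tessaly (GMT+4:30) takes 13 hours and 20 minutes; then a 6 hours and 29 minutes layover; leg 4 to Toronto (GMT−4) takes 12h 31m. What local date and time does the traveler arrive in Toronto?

10:41 on Jul 20

Convert departure to UTC: 03:30 + 1:00 = 04:30 UTC on Jul 18.
Add 2 hours and 12 minutes leg 1 → 06:42 UTC.
Add 1 hour and 39 minutes layover in Kathmandu → 08:21 UTC.
Add 15 hours and 40 minutes leg 2 → 00:01 UTC (Jul 19).
Add 6 hours and 20 minutes layover in Phoenix → 06:21 UTC.
Add 13 hours and 20 minutes leg 3 → 19:41 UTC.
Add 6 hours 29 minutes layover in Tessaly → 02:10 UTC (Jul 20).
Add 12 hours 31 minutes leg 4 → 14:41 UTC.
Toronto is UTC−4:00, so local arrival = 14:41 − 4:00 = 10:41 on Jul 20.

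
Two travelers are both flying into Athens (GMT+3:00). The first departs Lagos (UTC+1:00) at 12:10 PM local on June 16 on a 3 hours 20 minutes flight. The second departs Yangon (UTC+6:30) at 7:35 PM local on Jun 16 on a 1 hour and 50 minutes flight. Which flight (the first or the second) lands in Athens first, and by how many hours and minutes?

the first, by 25 minutes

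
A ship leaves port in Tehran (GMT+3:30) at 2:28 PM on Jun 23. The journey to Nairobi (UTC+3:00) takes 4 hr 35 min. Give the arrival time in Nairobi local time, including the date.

Convert departure to UTC: 2:28 PM − 3:30 = 10:58 AM UTC on Jun 23.
Add 4 hours and 35 minutes travel time → 3:33 PM UTC.
Nairobi is UTC+3:00, so local arrival = 3:33 PM + 3:00 = 6:33 PM on Jun 23.

6:33 PM on June 23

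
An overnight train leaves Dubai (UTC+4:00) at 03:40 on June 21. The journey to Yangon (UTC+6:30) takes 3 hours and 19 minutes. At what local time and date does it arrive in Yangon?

Convert departure to UTC: 03:40 − 4:00 = 23:40 UTC on Jun 20.
Add 3 hours 19 minutes travel time → 02:59 UTC (Jun 21).
Yangon is UTC+6:30, so local arrival = 02:59 + 6:30 = 09:29 on Jun 21.

09:29 on Jun 21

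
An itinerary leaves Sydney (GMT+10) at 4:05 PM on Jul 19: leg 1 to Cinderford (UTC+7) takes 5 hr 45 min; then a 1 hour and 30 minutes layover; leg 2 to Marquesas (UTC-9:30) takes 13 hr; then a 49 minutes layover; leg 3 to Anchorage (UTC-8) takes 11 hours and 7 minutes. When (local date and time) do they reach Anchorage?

6:16 AM on Jul 20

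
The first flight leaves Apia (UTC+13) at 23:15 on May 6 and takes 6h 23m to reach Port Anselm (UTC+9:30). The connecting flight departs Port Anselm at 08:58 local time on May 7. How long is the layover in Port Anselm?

Convert departure to UTC: 23:15 − 13:00 = 10:15 UTC on May 6.
Add 6 hours and 23 minutes flight time → 16:38 UTC.
Port Anselm is UTC+9:30, so local arrival = 16:38 + 9:30 = 02:08 on May 7.
Layover = 08:58 − 02:08 = 6 hours 50 minutes.

6 hours 50 minutes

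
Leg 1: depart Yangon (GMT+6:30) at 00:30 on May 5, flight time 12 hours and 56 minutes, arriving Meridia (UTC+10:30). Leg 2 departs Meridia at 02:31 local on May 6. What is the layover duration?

Convert departure to UTC: 00:30 − 6:30 = 18:00 UTC on May 4.
Add 12 hours and 56 minutes flight time → 06:56 UTC (May 5).
Meridia is UTC+10:30, so local arrival = 06:56 + 10:30 = 17:26 on May 5.
Layover = 02:31 − 17:26 (+1 day) = 9 hours 5 minutes.

9 hours 5 minutes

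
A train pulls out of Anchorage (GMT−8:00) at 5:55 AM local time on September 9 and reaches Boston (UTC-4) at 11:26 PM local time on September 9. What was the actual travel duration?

13 hours 31 minutes

Boston is 4:00 ahead of Anchorage.
Clock-face elapsed time (ignoring zones) is 17 hours 31 minutes.
Actual elapsed = 17 hours 31 minutes − 4:00 = 13 hours 31 minutes.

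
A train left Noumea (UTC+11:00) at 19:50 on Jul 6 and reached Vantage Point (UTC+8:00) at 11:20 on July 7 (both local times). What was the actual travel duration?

Departure in UTC: 19:50 − 11:00 = 08:50 on Jul 6.
Arrival in UTC: 11:20 − 8:00 = 03:20 on Jul 7.
Elapsed = 03:20 − 08:50 (+1 day) = 18 hours 30 minutes.

18 hours 30 minutes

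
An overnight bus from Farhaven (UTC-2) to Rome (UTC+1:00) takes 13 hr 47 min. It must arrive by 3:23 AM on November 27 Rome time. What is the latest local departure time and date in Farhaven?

Target arrival in UTC: 3:23 AM − 1:00 = 2:23 AM on Nov 27.
Subtract 13 hours 47 minutes → departure 12:36 PM UTC on Nov 26.
Farhaven is UTC−2:00: 12:36 PM − 2:00 = 10:36 AM on Nov 26.

10:36 AM on Nov 26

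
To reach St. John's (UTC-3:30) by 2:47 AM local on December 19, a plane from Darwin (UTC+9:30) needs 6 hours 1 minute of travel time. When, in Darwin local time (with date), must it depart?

9:46 AM on December 19

Target arrival in UTC: 2:47 AM + 3:30 = 6:17 AM on Dec 19.
Subtract 6 hours and 1 minute → departure 12:16 AM UTC on Dec 19.
Darwin is UTC+9:30: 12:16 AM + 9:30 = 9:46 AM on Dec 19.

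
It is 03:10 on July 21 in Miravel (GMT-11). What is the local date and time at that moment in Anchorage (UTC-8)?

06:10 on July 21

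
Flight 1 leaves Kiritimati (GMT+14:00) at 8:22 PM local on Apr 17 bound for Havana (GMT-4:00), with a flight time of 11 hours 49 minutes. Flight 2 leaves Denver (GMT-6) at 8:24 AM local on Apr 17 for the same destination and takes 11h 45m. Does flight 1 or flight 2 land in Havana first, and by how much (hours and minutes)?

the first, by 7 hours 58 minutes

Flight 1 in UTC: 8:22 PM − 14:00 = 6:22 AM on Apr 17.
+11 hours 49 minutes → arrive 6:11 PM UTC on Apr 17.
Flight 2 in UTC: 8:24 AM + 6:00 = 2:24 PM on Apr 17.
+11 hours and 45 minutes → arrive 2:09 AM UTC on Apr 18.
Flight 1 lands earlier by 7 hours 58 minutes.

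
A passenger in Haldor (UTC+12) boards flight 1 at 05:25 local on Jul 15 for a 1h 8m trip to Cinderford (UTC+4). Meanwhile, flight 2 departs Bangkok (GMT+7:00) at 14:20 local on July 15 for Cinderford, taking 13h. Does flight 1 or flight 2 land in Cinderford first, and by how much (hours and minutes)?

the first, by 25 hours 47 minutes

Flight 1 in UTC: 05:25 − 12:00 = 17:25 on Jul 14.
+1 hour and 8 minutes → arrive 18:33 UTC on Jul 14.
Flight 2 in UTC: 14:20 − 7:00 = 07:20 on Jul 15.
+13 hours → arrive 20:20 UTC on Jul 15.
Flight 1 lands earlier by 25 hours 47 minutes.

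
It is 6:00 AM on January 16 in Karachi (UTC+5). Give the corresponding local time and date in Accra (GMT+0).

1:00 AM on January 16

In UTC: 6:00 AM − 5:00 = 1:00 AM on Jan 16.
Accra is UTC+0, so it is 1:00 AM on Jan 16.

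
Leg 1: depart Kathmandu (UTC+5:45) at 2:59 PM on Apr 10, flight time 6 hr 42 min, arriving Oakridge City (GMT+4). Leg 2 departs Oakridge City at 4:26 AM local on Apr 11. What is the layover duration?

8 hours 30 minutes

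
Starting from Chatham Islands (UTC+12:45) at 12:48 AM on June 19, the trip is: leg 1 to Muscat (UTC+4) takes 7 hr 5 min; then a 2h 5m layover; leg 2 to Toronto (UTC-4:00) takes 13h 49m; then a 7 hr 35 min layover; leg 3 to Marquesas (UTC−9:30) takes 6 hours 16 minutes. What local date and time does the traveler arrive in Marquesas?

3:23 PM on June 19

Convert departure to UTC: 12:48 AM − 12:45 = 12:03 PM UTC on Jun 18.
Add 7 hours and 5 minutes leg 1 → 7:08 PM UTC.
Add 2 hours and 5 minutes layover in Muscat → 9:13 PM UTC.
Add 13 hours 49 minutes leg 2 → 11:02 AM UTC (Jun 19).
Add 7 hours and 35 minutes layover in Toronto → 6:37 PM UTC.
Add 6 hours 16 minutes leg 3 → 12:53 AM UTC (Jun 20).
Marquesas is UTC−9:30, so local arrival = 12:53 AM − 9:30 = 3:23 PM on Jun 19.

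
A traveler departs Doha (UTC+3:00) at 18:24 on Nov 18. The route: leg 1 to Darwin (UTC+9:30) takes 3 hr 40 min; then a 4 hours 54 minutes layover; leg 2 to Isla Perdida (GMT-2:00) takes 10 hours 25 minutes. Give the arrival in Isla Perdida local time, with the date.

Convert departure to UTC: 18:24 − 3:00 = 15:24 UTC on Nov 18.
Add 3 hours 40 minutes leg 1 → 19:04 UTC.
Add 4 hours 54 minutes layover in Darwin → 23:58 UTC.
Add 10 hours 25 minutes leg 2 → 10:23 UTC (Nov 19).
Isla Perdida is UTC−2:00, so local arrival = 10:23 − 2:00 = 08:23 on Nov 19.

08:23 on Nov 19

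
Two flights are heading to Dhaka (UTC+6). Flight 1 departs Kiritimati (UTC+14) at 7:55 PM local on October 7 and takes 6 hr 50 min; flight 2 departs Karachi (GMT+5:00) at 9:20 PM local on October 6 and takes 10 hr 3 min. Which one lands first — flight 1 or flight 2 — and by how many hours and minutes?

Flight 1 in UTC: 7:55 PM − 14:00 = 5:55 AM on Oct 7.
+6 hours 50 minutes → arrive 12:45 PM UTC on Oct 7.
Flight 2 in UTC: 9:20 PM − 5:00 = 4:20 PM on Oct 6.
+10 hours and 3 minutes → arrive 2:23 AM UTC on Oct 7.
Flight 2 lands earlier by 10 hours 22 minutes.

the second, by 10 hours 22 minutes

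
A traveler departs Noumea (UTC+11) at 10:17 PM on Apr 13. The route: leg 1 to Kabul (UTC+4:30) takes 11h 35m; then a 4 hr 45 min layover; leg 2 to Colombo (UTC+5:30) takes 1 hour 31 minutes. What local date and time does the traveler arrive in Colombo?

Convert departure to UTC: 10:17 PM − 11:00 = 11:17 AM UTC on Apr 13.
Add 11 hours and 35 minutes leg 1 → 10:52 PM UTC.
Add 4 hours and 45 minutes layover in Kabul → 3:37 AM UTC (Apr 14).
Add 1 hour 31 minutes leg 2 → 5:08 AM UTC.
Colombo is UTC+5:30, so local arrival = 5:08 AM + 5:30 = 10:38 AM on Apr 14.

10:38 AM on April 14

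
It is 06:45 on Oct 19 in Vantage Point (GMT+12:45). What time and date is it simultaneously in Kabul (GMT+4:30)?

22:30 on October 18

In UTC: 06:45 − 12:45 = 18:00 on Oct 18.
Kabul is UTC+4:30: 18:00 + 4:30 = 22:30 on Oct 18.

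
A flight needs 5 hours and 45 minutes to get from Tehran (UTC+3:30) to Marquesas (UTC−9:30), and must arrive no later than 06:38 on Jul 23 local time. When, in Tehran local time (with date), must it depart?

Target arrival in UTC: 06:38 + 9:30 = 16:08 on Jul 23.
Subtract 5 hours 45 minutes → departure 10:23 UTC on Jul 23.
Tehran is UTC+3:30: 10:23 + 3:30 = 13:53 on Jul 23.

13:53 on July 23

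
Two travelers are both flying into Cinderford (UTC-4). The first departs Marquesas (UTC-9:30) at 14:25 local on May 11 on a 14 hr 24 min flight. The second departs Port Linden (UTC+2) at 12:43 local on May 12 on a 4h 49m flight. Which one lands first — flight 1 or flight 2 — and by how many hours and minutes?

Flight 1 in UTC: 14:25 + 9:30 = 23:55 on May 11.
+14 hours 24 minutes → arrive 14:19 UTC on May 12.
Flight 2 in UTC: 12:43 − 2:00 = 10:43 on May 12.
+4 hours 49 minutes → arrive 15:32 UTC on May 12.
Flight 1 lands earlier by 1 hour 13 minutes.

the first, by 1 hour 13 minutes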